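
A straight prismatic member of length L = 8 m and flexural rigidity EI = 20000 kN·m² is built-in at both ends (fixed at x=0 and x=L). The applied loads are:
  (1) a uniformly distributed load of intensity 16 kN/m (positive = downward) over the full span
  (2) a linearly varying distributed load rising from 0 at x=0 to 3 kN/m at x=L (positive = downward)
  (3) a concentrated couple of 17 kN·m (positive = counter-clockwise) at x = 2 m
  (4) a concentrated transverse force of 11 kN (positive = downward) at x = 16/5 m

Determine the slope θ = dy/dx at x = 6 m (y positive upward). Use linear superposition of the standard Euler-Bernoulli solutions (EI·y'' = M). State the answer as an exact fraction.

Load 1 — uniform load w=16 kN/m over full span:
  θ_1 = -wx(L-x)(L-2x)/(12EI) = -16·6·(8-6)·(8-2·6)/(12·20000) = 2/625 rad
Load 2 — triangular load w₀=3 kN/m (0→w₀ over full span):
  θ_2 = -w₀(2x(L-x)(L-2x)(x+2L)+x²(L-x)²)/(120LEI) = -3·(2·6·(8-6)·(8-2·6)·(6+2·8)+6²·(8-6)²)/(120·8·20000) = 123/400000 rad
Load 3 — applied couple M₀=17 kN·m at a=2 m (b=L-a=6):
  θ_3 = (R_Ax²/2 - M_Ax - M₀(x-a))/EI  [x>a] with R_A=153/64, M_A=-51/16 = ((153/64)·6²/2 - (-51/16)·6 - 17·(6-2))/20000 = -187/640000 rad
Load 4 — point force P=11 kN at a=16/5 m (b=L-a=24/5):
  θ_4 = Pa²(L-x)(2bL-(3b+a)(L-x))/(2L³EI)  [x>a] = 11·(16/5)²·(8-6)·(2·(24/5)·8-(3·(24/5)+(16/5))·(8-6))/(2·8³·20000) = 143/312500 rad
Superposition: θ = Σ θ_i = 293833/80000000 rad ≈ 0.003673 rad

θ(6) = 293833/80000000 rad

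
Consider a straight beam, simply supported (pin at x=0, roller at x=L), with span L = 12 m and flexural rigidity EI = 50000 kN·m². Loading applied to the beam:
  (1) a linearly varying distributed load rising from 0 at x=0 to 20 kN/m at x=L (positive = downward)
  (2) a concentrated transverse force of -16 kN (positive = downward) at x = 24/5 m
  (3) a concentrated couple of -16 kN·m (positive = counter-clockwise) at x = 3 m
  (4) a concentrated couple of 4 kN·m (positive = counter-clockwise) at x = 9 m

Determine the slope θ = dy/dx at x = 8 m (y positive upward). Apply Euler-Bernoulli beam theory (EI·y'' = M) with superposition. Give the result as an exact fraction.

θ(8) = 596771/112500000 rad

Load 1 — triangular load w₀=20 kN/m (0→w₀ over full span):
  θ_1 = -w₀(7L⁴-30L²x²+15x⁴)/(360LEI) = -20·(7·12⁴-30·12²·8²+15·8⁴)/(360·12·50000) = 182/28125 rad
Load 2 — point force P=-16 kN at a=24/5 m (b=L-a=36/5):
  θ_2 = -Pa(2L²-6Lx+3x²+a²)/(6LEI)  [x>a] = -(-16)·(24/5)·(2·12²-6·12·8+3·8²+(24/5)²)/(6·12·50000) = -608/390625 rad
Load 3 — applied couple M₀=-16 kN·m at a=3 m (b=L-a=9):
  θ_3 = (M₀x²/(2L)-M₀(x-a)+C₁)/EI  [x>a] with C₁=M₀(3b²-L²)/(6L)=-22 = ((-16)·8²/(2·12)-(-16)·(8-3)+(-22))/50000 = 23/75000 rad
Load 4 — applied couple M₀=4 kN·m at a=9 m (b=L-a=3):
  θ_4 = (M₀x²/(2L)+C₁)/EI  [x≤a] with C₁=M₀(3b²-L²)/(6L)=-13/2 = (4·8²/(2·12)+(-13/2))/50000 = 1/12000 rad
Superposition: θ = Σ θ_i = 596771/112500000 rad ≈ 0.005305 rad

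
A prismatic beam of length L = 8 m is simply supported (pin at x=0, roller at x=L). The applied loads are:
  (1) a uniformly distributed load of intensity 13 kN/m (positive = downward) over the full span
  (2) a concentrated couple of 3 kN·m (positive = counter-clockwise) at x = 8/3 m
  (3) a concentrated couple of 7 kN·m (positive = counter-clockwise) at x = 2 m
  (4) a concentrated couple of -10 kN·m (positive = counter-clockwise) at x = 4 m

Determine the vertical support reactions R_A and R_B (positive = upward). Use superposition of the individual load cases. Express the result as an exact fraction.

Load 1 — uniform load w=13 kN/m over full span:
  R_A = wL/2 = 13·8/2 = 52 kN
  R_B = wL/2 = 13·8/2 = 52 kN
Load 2 — applied couple M₀=3 kN·m at a=8/3 m (b=L-a=16/3):
  R_A = M₀/L = 3/8 kN
  R_B = -M₀/L = -3/8 kN
Load 3 — applied couple M₀=7 kN·m at a=2 m (b=L-a=6):
  R_A = M₀/L = 7/8 kN
  R_B = -M₀/L = -7/8 kN
Load 4 — applied couple M₀=-10 kN·m at a=4 m (b=L-a=4):
  R_A = M₀/L = (-10)/8 = -5/4 kN
  R_B = -M₀/L = -(-10)/8 = 5/4 kN
Superposition: R_A = 52 kN, R_B = 52 kN

R_A = 52 kN, R_B = 52 kN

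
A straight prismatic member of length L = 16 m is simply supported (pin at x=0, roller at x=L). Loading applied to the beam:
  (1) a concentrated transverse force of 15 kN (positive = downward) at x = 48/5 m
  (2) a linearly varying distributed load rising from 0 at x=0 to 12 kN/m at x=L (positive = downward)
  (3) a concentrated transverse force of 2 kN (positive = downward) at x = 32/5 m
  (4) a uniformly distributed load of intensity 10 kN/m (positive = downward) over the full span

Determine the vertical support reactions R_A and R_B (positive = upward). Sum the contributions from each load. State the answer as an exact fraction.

Load 1 — point force P=15 kN at a=48/5 m (b=L-a=32/5):
  R_A = Pb/L = 15·(32/5)/16 = 6 kN
  R_B = Pa/L = 15·(48/5)/16 = 9 kN
Load 2 — triangular load w₀=12 kN/m (0→w₀ over full span):
  R_A = w₀L/6 = 12·16/6 = 32 kN
  R_B = w₀L/3 = 12·16/3 = 64 kN
Load 3 — point force P=2 kN at a=32/5 m (b=L-a=48/5):
  R_A = Pb/L = 2·(48/5)/16 = 6/5 kN
  R_B = Pa/L = 2·(32/5)/16 = 4/5 kN
Load 4 — uniform load w=10 kN/m over full span:
  R_A = wL/2 = 10·16/2 = 80 kN
  R_B = wL/2 = 10·16/2 = 80 kN
Superposition: R_A = 596/5 kN, R_B = 769/5 kN

R_A = 596/5 kN, R_B = 769/5 kN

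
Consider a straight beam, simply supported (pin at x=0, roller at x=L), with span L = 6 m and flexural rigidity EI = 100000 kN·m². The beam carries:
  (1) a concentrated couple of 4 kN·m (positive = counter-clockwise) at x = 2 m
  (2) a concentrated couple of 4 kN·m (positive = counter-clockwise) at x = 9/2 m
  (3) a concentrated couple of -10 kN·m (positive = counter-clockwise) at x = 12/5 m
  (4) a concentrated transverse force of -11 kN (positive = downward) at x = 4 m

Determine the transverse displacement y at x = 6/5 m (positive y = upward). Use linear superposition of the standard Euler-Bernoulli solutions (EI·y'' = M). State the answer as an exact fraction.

y(6/5) = 14291/75000000 m

Load 1 — applied couple M₀=4 kN·m at a=2 m (b=L-a=4):
  y_1 = (M₀x³/(6L)+C₁x)/EI  [x≤a] with C₁=M₀(3b²-L²)/(6L)=4/3 = (4·(6/5)³/(6·6)+(4/3)·(6/5))/100000 = 7/390625 m
Load 2 — applied couple M₀=4 kN·m at a=9/2 m (b=L-a=3/2):
  y_2 = (M₀x³/(6L)+C₁x)/EI  [x≤a] with C₁=M₀(3b²-L²)/(6L)=-13/4 = (4·(6/5)³/(6·6)+(-13/4)·(6/5))/100000 = -927/25000000 m
Load 3 — applied couple M₀=-10 kN·m at a=12/5 m (b=L-a=18/5):
  y_3 = (M₀x³/(6L)+C₁x)/EI  [x≤a] with C₁=M₀(3b²-L²)/(6L)=-4/5 = ((-10)·(6/5)³/(6·6)+(-4/5)·(6/5))/100000 = -9/625000 m
Load 4 — point force P=-11 kN at a=4 m (b=L-a=2):
  y_4 = -Pbx(L²-b²-x²)/(6LEI)  [x≤a] = -(-11)·2·(6/5)·(6²-2²-(6/5)²)/(6·6·100000) = 2101/9375000 m
Superposition: y = Σ y_i = 14291/75000000 m ≈ 0.000191 m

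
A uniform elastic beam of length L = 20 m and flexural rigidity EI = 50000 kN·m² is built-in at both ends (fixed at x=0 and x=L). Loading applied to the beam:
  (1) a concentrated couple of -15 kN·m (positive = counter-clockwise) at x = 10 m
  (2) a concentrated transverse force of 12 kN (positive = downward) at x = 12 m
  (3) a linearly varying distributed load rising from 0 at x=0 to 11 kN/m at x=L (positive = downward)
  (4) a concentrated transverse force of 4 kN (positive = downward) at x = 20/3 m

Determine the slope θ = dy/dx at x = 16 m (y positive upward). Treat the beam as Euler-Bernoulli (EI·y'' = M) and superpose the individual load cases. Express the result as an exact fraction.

Load 1 — applied couple M₀=-15 kN·m at a=10 m (b=L-a=10):
  θ_1 = (R_Ax²/2 - M_Ax - M₀(x-a))/EI  [x>a] with R_A=-9/8, M_A=-15/4 = ((-9/8)·16²/2 - (-15/4)·16 - (-15)·(16-10))/50000 = 3/25000 rad
Load 2 — point force P=12 kN at a=12 m (b=L-a=8):
  θ_2 = Pa²(L-x)(2bL-(3b+a)(L-x))/(2L³EI)  [x>a] = 12·12²·(20-16)·(2·8·20-(3·8+12)·(20-16))/(2·20³·50000) = 594/390625 rad
Load 3 — triangular load w₀=11 kN/m (0→w₀ over full span):
  θ_3 = -w₀(2x(L-x)(L-2x)(x+2L)+x²(L-x)²)/(120LEI) = -11·(2·16·(20-16)·(20-2·16)·(16+2·20)+16²·(20-16)²)/(120·20·50000) = 352/46875 rad
Load 4 — point force P=4 kN at a=20/3 m (b=L-a=40/3):
  θ_4 = Pa²(L-x)(2bL-(3b+a)(L-x))/(2L³EI)  [x>a] = 4·(20/3)²·(20-16)·(2·(40/3)·20-(3·(40/3)+(20/3))·(20-16))/(2·20³·50000) = 26/84375 rad
Superposition: θ = Σ θ_i = 798029/84375000 rad ≈ 0.009458 rad

θ(16) = 798029/84375000 rad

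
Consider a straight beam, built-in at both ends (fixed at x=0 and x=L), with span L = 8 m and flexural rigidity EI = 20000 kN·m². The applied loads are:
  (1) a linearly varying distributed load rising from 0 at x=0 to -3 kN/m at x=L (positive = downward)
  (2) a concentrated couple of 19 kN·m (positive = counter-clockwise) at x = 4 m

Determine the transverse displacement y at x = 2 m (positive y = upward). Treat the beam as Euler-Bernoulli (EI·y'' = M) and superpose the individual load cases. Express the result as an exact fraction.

y(2) = 67/400000 m

Load 1 — triangular load w₀=-3 kN/m (0→w₀ over full span):
  y_1 = -w₀x²(L-x)²(x+2L)/(120LEI) = -(-3)·2²·(8-2)²·(2+2·8)/(120·8·20000) = 81/200000 m
Load 2 — applied couple M₀=19 kN·m at a=4 m (b=L-a=4):
  y_2 = (R_Ax³/6 - M_Ax²/2)/EI  [x≤a] with R_A=57/16, M_A=19/4 = ((57/16)·2³/6 - (19/4)·2²/2)/20000 = -19/80000 m
Superposition: y = Σ y_i = 67/400000 m ≈ 0.000168 m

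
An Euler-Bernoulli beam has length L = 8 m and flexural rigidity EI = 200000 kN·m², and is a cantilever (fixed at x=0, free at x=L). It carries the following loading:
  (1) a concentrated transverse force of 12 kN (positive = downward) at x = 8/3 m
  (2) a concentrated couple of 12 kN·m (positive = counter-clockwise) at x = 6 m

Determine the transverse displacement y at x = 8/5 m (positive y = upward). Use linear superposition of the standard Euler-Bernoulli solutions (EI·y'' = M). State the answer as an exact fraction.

y(8/5) = -34/390625 m

Load 1 — point force P=12 kN at a=8/3 m (b=L-a=16/3):
  y_1 = -Px²(3a-x)/(6EI)  [x≤a] = -12·(8/5)²·(3·(8/3)-(8/5))/(6·200000) = -64/390625 m
Load 2 — applied couple M₀=12 kN·m at a=6 m (b=L-a=2):
  y_2 = M₀x²/(2EI)  [x≤a] = 12·(8/5)²/(2·200000) = 6/78125 m
Superposition: y = Σ y_i = -34/390625 m ≈ -0.000087 m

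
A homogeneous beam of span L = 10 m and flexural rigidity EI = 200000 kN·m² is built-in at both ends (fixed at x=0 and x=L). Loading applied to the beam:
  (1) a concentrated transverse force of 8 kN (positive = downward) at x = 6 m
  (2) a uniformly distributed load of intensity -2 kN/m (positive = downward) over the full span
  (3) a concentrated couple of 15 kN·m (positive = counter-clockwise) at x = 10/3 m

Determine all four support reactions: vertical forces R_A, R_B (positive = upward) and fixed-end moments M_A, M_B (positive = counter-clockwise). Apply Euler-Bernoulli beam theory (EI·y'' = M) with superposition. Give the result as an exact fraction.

Load 1 — point force P=8 kN at a=6 m (b=L-a=4):
  R_A = Pb²(3a+b)/L³ = 8·4²·(3·6+4)/10³ = 352/125 kN
  M_A = Pab²/L² = 8·6·4²/10² = 192/25 kN·m
  R_B = Pa²(a+3b)/L³ = 8·6²·(6+3·4)/10³ = 648/125 kN
  M_B = -Pa²b/L² = -8·6²·4/10² = -288/25 kN·m
Load 2 — uniform load w=-2 kN/m over full span:
  R_A = wL/2 = (-2)·10/2 = -10 kN
  M_A = wL²/12 = (-2)·10²/12 = -50/3 kN·m
  R_B = wL/2 = (-2)·10/2 = -10 kN
  M_B = -wL²/12 = -(-2)·10²/12 = 50/3 kN·m
Load 3 — applied couple M₀=15 kN·m at a=10/3 m (b=L-a=20/3):
  R_A = 6M₀ab/L³ = 6·15·(10/3)·(20/3)/10³ = 2 kN
  M_A = M₀b(2a-b)/L² = 15·(20/3)·(2·(10/3)-(20/3))/10² = 0 kN·m
  R_B = -6M₀ab/L³ = -6·15·(10/3)·(20/3)/10³ = -2 kN
  M_B = M₀a(2b-a)/L² = 15·(10/3)·(2·(20/3)-(10/3))/10² = 5 kN·m
Superposition: R_A = -648/125 kN, M_A = -674/75 kN·m, R_B = -852/125 kN, M_B = 761/75 kN·m

R_A = -648/125 kN, M_A = -674/75 kN·m, R_B = -852/125 kN, M_B = 761/75 kN·m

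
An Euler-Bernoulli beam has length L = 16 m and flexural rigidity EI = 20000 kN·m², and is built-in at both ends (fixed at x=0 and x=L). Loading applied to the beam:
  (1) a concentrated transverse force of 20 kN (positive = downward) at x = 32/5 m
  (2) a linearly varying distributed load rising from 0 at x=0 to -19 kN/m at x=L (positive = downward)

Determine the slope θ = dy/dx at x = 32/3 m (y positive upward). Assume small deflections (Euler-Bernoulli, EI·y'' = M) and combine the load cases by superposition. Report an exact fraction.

θ(32/3) = -30464/3796875 rad

Load 1 — point force P=20 kN at a=32/5 m (b=L-a=48/5):
  θ_1 = Pa²(L-x)(2bL-(3b+a)(L-x))/(2L³EI)  [x>a] = 20·(32/5)²·(16-(32/3))·(2·(48/5)·16-(3·(48/5)+(32/5))·(16-(32/3)))/(2·16³·20000) = 448/140625 rad
Load 2 — triangular load w₀=-19 kN/m (0→w₀ over full span):
  θ_2 = -w₀(2x(L-x)(L-2x)(x+2L)+x²(L-x)²)/(120LEI) = -(-19)·(2·(32/3)·(16-(32/3))·(16-2·(32/3))·((32/3)+2·16)+(32/3)²·(16-(32/3))²)/(120·16·20000) = -8512/759375 rad
Superposition: θ = Σ θ_i = -30464/3796875 rad ≈ -0.008023 rad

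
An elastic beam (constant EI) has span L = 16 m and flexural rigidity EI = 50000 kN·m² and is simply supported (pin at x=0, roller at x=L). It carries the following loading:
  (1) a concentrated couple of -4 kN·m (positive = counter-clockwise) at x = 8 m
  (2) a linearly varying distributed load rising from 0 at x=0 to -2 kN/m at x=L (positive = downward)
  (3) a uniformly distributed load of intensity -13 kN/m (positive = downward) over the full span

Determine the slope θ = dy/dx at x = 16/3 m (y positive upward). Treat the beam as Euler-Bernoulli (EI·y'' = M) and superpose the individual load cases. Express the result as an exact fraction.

Load 1 — applied couple M₀=-4 kN·m at a=8 m (b=L-a=8):
  θ_1 = (M₀x²/(2L)+C₁)/EI  [x≤a] with C₁=M₀(3b²-L²)/(6L)=8/3 = ((-4)·(16/3)²/(2·16)+(8/3))/50000 = -1/56250 rad
Load 2 — triangular load w₀=-2 kN/m (0→w₀ over full span):
  θ_2 = -w₀(7L⁴-30L²x²+15x⁴)/(360LEI) = -(-2)·(7·16⁴-30·16²·(16/3)²+15·(16/3)⁴)/(360·16·50000) = 6656/3796875 rad
Load 3 — uniform load w=-13 kN/m over full span:
  θ_3 = -w(L³-6Lx²+4x³)/(24EI) = -(-13)·(16³-6·16·(16/3)²+4·(16/3)³)/(24·50000) = 5408/253125 rad
Superposition: θ = Σ θ_i = 175417/7593750 rad ≈ 0.023100 rad

θ(16/3) = 175417/7593750 rad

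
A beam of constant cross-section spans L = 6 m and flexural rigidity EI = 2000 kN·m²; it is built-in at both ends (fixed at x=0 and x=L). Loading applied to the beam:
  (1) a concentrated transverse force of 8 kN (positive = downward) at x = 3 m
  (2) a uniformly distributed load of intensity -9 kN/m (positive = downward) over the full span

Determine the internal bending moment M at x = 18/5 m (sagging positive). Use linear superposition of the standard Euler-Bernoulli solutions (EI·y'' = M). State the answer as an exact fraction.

Load 1 — point force P=8 kN at a=3 m (b=L-a=3):
  M_1 = Pa²(a+3b)(L-x)/L³ - Pa²b/L²  [x>a] = 8·3²·(3+3·3)·(6-(18/5))/6³ - 8·3²·3/6² = 18/5 kN·m
Load 2 — uniform load w=-9 kN/m over full span:
  M_2 = wLx/2 - wL²/12 - wx²/2 = (-9)·6·(18/5)/2 - (-9)·6²/12 - (-9)·(18/5)²/2 = -297/25 kN·m
Superposition: M = Σ M_i = -207/25 kN·m ≈ -8.280000 kN·m

M(18/5) = -207/25 kN·m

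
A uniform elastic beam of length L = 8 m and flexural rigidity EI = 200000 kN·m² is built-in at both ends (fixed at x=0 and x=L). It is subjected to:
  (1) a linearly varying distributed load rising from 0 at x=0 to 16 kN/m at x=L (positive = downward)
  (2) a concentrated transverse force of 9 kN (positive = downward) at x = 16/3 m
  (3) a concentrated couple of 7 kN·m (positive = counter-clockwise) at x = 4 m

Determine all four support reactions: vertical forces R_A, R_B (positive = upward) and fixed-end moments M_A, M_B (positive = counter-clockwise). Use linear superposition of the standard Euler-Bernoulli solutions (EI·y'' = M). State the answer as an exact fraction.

R_A = 5483/240 kN, M_A = 2473/60 kN·m, R_B = 12037/240 kN, M_B = -3607/60 kN·m

Load 1 — triangular load w₀=16 kN/m (0→w₀ over full span):
  R_A = 3w₀L/20 = 3·16·8/20 = 96/5 kN
  M_A = w₀L²/30 = 16·8²/30 = 512/15 kN·m
  R_B = 7w₀L/20 = 7·16·8/20 = 224/5 kN
  M_B = -w₀L²/20 = -16·8²/20 = -256/5 kN·m
Load 2 — point force P=9 kN at a=16/3 m (b=L-a=8/3):
  R_A = Pb²(3a+b)/L³ = 9·(8/3)²·(3·(16/3)+(8/3))/8³ = 7/3 kN
  M_A = Pab²/L² = 9·(16/3)·(8/3)²/8² = 16/3 kN·m
  R_B = Pa²(a+3b)/L³ = 9·(16/3)²·((16/3)+3·(8/3))/8³ = 20/3 kN
  M_B = -Pa²b/L² = -9·(16/3)²·(8/3)/8² = -32/3 kN·m
Load 3 — applied couple M₀=7 kN·m at a=4 m (b=L-a=4):
  R_A = 6M₀ab/L³ = 6·7·4·4/8³ = 21/16 kN
  M_A = M₀b(2a-b)/L² = 7·4·(2·4-4)/8² = 7/4 kN·m
  R_B = -6M₀ab/L³ = -6·7·4·4/8³ = -21/16 kN
  M_B = M₀a(2b-a)/L² = 7·4·(2·4-4)/8² = 7/4 kN·m
Superposition: R_A = 5483/240 kN, M_A = 2473/60 kN·m, R_B = 12037/240 kN, M_B = -3607/60 kN·m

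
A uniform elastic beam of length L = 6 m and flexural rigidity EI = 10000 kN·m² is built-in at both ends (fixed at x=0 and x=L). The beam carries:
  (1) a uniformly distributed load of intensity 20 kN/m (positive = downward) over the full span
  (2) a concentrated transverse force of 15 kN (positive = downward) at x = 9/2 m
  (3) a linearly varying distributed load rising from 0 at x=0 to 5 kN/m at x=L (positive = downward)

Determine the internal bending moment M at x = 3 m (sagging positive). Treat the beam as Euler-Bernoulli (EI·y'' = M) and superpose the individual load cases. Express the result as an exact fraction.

M(3) = 585/16 kN·m

Load 1 — uniform load w=20 kN/m over full span:
  M_1 = wLx/2 - wL²/12 - wx²/2 = 20·6·3/2 - 20·6²/12 - 20·3²/2 = 30 kN·m
Load 2 — point force P=15 kN at a=9/2 m (b=L-a=3/2):
  M_2 = Pb²(3a+b)x/L³ - Pab²/L²  [x≤a] = 15·(3/2)²·(3·(9/2)+(3/2))·3/6³ - 15·(9/2)·(3/2)²/6² = 45/16 kN·m
Load 3 — triangular load w₀=5 kN/m (0→w₀ over full span):
  M_3 = 3w₀Lx/20 - w₀L²/30 - w₀x³/(6L) = 3·5·6·3/20 - 5·6²/30 - 5·3³/(6·6) = 15/4 kN·m
Superposition: M = Σ M_i = 585/16 kN·m ≈ 36.562500 kN·m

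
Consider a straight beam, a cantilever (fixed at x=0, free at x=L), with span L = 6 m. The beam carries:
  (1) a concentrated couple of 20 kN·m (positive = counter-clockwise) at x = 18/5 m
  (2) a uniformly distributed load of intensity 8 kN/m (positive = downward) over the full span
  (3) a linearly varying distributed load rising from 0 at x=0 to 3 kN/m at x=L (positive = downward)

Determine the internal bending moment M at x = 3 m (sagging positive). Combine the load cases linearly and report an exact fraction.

M(3) = -109/4 kN·m

Load 1 — applied couple M₀=20 kN·m at a=18/5 m (b=L-a=12/5):
  M_1 = M₀  [x≤a] = 20 = 20 kN·m
Load 2 — uniform load w=8 kN/m over full span:
  M_2 = -w(L-x)²/2 = -8·(6-3)²/2 = -36 kN·m
Load 3 — triangular load w₀=3 kN/m (0→w₀ over full span):
  M_3 = w₀Lx/2 - w₀L²/3 - w₀x³/(6L) = 3·6·3/2 - 3·6²/3 - 3·3³/(6·6) = -45/4 kN·m
Superposition: M = Σ M_i = -109/4 kN·m ≈ -27.250000 kN·m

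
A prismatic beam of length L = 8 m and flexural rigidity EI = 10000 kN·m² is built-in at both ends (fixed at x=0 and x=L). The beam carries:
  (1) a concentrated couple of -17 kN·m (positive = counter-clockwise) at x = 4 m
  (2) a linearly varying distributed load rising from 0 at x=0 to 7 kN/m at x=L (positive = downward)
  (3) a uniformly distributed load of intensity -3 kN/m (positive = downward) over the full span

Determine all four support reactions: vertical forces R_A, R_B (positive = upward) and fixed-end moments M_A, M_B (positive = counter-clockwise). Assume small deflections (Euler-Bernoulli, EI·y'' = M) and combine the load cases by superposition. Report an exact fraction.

R_A = -543/80 kN, M_A = -319/60 kN·m, R_B = 863/80 kN, M_B = -213/20 kN·m

Load 1 — applied couple M₀=-17 kN·m at a=4 m (b=L-a=4):
  R_A = 6M₀ab/L³ = 6·(-17)·4·4/8³ = -51/16 kN
  M_A = M₀b(2a-b)/L² = (-17)·4·(2·4-4)/8² = -17/4 kN·m
  R_B = -6M₀ab/L³ = -6·(-17)·4·4/8³ = 51/16 kN
  M_B = M₀a(2b-a)/L² = (-17)·4·(2·4-4)/8² = -17/4 kN·m
Load 2 — triangular load w₀=7 kN/m (0→w₀ over full span):
  R_A = 3w₀L/20 = 3·7·8/20 = 42/5 kN
  M_A = w₀L²/30 = 7·8²/30 = 224/15 kN·m
  R_B = 7w₀L/20 = 7·7·8/20 = 98/5 kN
  M_B = -w₀L²/20 = -7·8²/20 = -112/5 kN·m
Load 3 — uniform load w=-3 kN/m over full span:
  R_A = wL/2 = (-3)·8/2 = -12 kN
  M_A = wL²/12 = (-3)·8²/12 = -16 kN·m
  R_B = wL/2 = (-3)·8/2 = -12 kN
  M_B = -wL²/12 = -(-3)·8²/12 = 16 kN·m
Superposition: R_A = -543/80 kN, M_A = -319/60 kN·m, R_B = 863/80 kN, M_B = -213/20 kN·m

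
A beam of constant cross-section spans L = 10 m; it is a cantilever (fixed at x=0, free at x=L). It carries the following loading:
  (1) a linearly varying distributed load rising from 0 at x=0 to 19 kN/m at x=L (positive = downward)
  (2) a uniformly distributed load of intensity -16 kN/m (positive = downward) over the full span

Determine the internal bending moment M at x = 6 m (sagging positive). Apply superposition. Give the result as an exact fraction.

M(6) = -56/15 kN·m

Load 1 — triangular load w₀=19 kN/m (0→w₀ over full span):
  M_1 = w₀Lx/2 - w₀L²/3 - w₀x³/(6L) = 19·10·6/2 - 19·10²/3 - 19·6³/(6·10) = -1976/15 kN·m
Load 2 — uniform load w=-16 kN/m over full span:
  M_2 = -w(L-x)²/2 = -(-16)·(10-6)²/2 = 128 kN·m
Superposition: M = Σ M_i = -56/15 kN·m ≈ -3.733333 kN·m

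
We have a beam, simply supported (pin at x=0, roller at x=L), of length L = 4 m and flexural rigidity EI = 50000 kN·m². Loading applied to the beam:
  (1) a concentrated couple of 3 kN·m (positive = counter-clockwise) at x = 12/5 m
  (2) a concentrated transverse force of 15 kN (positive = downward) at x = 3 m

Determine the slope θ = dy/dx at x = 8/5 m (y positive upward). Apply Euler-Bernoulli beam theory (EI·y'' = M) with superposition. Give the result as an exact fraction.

θ(8/5) = -931/10000000 rad

Load 1 — applied couple M₀=3 kN·m at a=12/5 m (b=L-a=8/5):
  θ_1 = (M₀x²/(2L)+C₁)/EI  [x≤a] with C₁=M₀(3b²-L²)/(6L)=-26/25 = (3·(8/5)²/(2·4)+(-26/25))/50000 = -1/625000 rad
Load 2 — point force P=15 kN at a=3 m (b=L-a=1):
  θ_2 = -Pb(L²-b²-3x²)/(6LEI)  [x≤a] = -15·1·(4²-1²-3·(8/5)²)/(6·4·50000) = -183/2000000 rad
Superposition: θ = Σ θ_i = -931/10000000 rad ≈ -0.000093 rad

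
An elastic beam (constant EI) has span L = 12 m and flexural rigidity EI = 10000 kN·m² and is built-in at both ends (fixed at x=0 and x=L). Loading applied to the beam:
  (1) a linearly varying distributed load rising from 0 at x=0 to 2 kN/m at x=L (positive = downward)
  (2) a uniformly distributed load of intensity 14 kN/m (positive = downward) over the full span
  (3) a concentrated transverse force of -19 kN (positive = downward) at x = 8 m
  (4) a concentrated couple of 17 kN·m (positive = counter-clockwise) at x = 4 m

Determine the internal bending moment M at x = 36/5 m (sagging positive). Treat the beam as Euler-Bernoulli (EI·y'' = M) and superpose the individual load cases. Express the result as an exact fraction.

M(36/5) = 65131/1125 kN·m

Load 1 — triangular load w₀=2 kN/m (0→w₀ over full span):
  M_1 = 3w₀Lx/20 - w₀L²/30 - w₀x³/(6L) = 3·2·12·(36/5)/20 - 2·12²/30 - 2·(36/5)³/(6·12) = 744/125 kN·m
Load 2 — uniform load w=14 kN/m over full span:
  M_2 = wLx/2 - wL²/12 - wx²/2 = 14·12·(36/5)/2 - 14·12²/12 - 14·(36/5)²/2 = 1848/25 kN·m
Load 3 — point force P=-19 kN at a=8 m (b=L-a=4):
  M_3 = Pb²(3a+b)x/L³ - Pab²/L²  [x≤a] = (-19)·4²·(3·8+4)·(36/5)/12³ - (-19)·8·4²/12² = -836/45 kN·m
Load 4 — applied couple M₀=17 kN·m at a=4 m (b=L-a=8):
  M_4 = R_Ax - M_A - M₀  [x>a] with R_A=17/9, M_A=0 = (17/9)·(36/5) - 0 - 17 = -17/5 kN·m
Superposition: M = Σ M_i = 65131/1125 kN·m ≈ 57.894222 kN·m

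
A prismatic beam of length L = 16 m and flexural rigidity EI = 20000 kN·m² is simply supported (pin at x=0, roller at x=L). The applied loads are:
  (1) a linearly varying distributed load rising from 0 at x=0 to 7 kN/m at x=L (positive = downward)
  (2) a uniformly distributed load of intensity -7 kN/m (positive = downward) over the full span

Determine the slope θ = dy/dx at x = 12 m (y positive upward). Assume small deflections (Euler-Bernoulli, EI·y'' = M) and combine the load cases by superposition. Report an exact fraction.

Load 1 — triangular load w₀=7 kN/m (0→w₀ over full span):
  θ_1 = -w₀(7L⁴-30L²x²+15x⁴)/(360LEI) = -7·(7·16⁴-30·16²·12²+15·12⁴)/(360·16·20000) = 9191/450000 rad
Load 2 — uniform load w=-7 kN/m over full span:
  θ_2 = -w(L³-6Lx²+4x³)/(24EI) = -(-7)·(16³-6·16·12²+4·12³)/(24·20000) = -77/1875 rad
Superposition: θ = Σ θ_i = -9289/450000 rad ≈ -0.020642 rad

θ(12) = -9289/450000 rad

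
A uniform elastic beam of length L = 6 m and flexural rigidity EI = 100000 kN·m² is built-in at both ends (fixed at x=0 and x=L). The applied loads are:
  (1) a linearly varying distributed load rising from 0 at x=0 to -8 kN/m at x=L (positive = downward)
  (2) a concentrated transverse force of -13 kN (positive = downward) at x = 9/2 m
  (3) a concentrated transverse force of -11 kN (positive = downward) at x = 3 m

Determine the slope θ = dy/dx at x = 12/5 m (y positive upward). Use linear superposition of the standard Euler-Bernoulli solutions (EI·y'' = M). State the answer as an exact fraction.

Load 1 — triangular load w₀=-8 kN/m (0→w₀ over full span):
  θ_1 = -w₀(2x(L-x)(L-2x)(x+2L)+x²(L-x)²)/(120LEI) = -(-8)·(2·(12/5)·(6-(12/5))·(6-2·(12/5))·((12/5)+2·6)+(12/5)²·(6-(12/5))²)/(120·6·100000) = 81/1953125 rad
Load 2 — point force P=-13 kN at a=9/2 m (b=L-a=3/2):
  θ_2 = -Pb²x(2aL-(3a+b)x)/(2L³EI)  [x≤a] = -(-13)·(3/2)²·(12/5)·(2·(9/2)·6-(3·(9/2)+(3/2))·(12/5))/(2·6³·100000) = 117/4000000 rad
Load 3 — point force P=-11 kN at a=3 m (b=L-a=3):
  θ_3 = -Pb²x(2aL-(3a+b)x)/(2L³EI)  [x≤a] = -(-11)·3²·(12/5)·(2·3·6-(3·3+3)·(12/5))/(2·6³·100000) = 99/2500000 rad
Superposition: θ = Σ θ_i = 55161/500000000 rad ≈ 0.000110 rad

θ(12/5) = 55161/500000000 rad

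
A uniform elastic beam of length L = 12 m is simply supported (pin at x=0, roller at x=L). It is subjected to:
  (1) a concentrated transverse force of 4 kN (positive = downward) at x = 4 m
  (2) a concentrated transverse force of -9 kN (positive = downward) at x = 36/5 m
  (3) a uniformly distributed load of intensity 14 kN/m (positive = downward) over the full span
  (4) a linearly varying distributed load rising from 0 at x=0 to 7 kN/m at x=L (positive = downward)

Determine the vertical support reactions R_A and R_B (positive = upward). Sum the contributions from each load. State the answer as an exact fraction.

R_A = 1456/15 kN, R_B = 1619/15 kN

Load 1 — point force P=4 kN at a=4 m (b=L-a=8):
  R_A = Pb/L = 4·8/12 = 8/3 kN
  R_B = Pa/L = 4·4/12 = 4/3 kN
Load 2 — point force P=-9 kN at a=36/5 m (b=L-a=24/5):
  R_A = Pb/L = (-9)·(24/5)/12 = -18/5 kN
  R_B = Pa/L = (-9)·(36/5)/12 = -27/5 kN
Load 3 — uniform load w=14 kN/m over full span:
  R_A = wL/2 = 14·12/2 = 84 kN
  R_B = wL/2 = 14·12/2 = 84 kN
Load 4 — triangular load w₀=7 kN/m (0→w₀ over full span):
  R_A = w₀L/6 = 7·12/6 = 14 kN
  R_B = w₀L/3 = 7·12/3 = 28 kN
Superposition: R_A = 1456/15 kN, R_B = 1619/15 kN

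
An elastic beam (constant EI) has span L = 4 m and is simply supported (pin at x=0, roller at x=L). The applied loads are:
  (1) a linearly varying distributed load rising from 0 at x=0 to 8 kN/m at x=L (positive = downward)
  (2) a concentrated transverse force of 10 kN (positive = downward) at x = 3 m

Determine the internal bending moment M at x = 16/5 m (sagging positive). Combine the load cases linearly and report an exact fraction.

Load 1 — triangular load w₀=8 kN/m (0→w₀ over full span):
  M_1 = w₀Lx/6 - w₀x³/(6L) = 8·4·(16/5)/6 - 8·(16/5)³/(6·4) = 768/125 kN·m
Load 2 — point force P=10 kN at a=3 m (b=L-a=1):
  M_2 = Pa(L-x)/L  [x>a] = 10·3·(4-(16/5))/4 = 6 kN·m
Superposition: M = Σ M_i = 1518/125 kN·m ≈ 12.144000 kN·m

M(16/5) = 1518/125 kN·m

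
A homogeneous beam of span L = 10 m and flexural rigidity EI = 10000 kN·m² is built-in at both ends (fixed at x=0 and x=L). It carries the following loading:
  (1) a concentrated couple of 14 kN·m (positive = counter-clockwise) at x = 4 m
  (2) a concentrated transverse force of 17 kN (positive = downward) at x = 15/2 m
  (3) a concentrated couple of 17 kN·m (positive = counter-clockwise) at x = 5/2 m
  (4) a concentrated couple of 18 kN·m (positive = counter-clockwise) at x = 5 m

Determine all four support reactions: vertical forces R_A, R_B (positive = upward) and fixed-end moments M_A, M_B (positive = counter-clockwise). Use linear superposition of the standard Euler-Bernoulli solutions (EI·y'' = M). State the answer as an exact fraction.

Load 1 — applied couple M₀=14 kN·m at a=4 m (b=L-a=6):
  R_A = 6M₀ab/L³ = 6·14·4·6/10³ = 252/125 kN
  M_A = M₀b(2a-b)/L² = 14·6·(2·4-6)/10² = 42/25 kN·m
  R_B = -6M₀ab/L³ = -6·14·4·6/10³ = -252/125 kN
  M_B = M₀a(2b-a)/L² = 14·4·(2·6-4)/10² = 112/25 kN·m
Load 2 — point force P=17 kN at a=15/2 m (b=L-a=5/2):
  R_A = Pb²(3a+b)/L³ = 17·(5/2)²·(3·(15/2)+(5/2))/10³ = 85/32 kN
  M_A = Pab²/L² = 17·(15/2)·(5/2)²/10² = 255/32 kN·m
  R_B = Pa²(a+3b)/L³ = 17·(15/2)²·((15/2)+3·(5/2))/10³ = 459/32 kN
  M_B = -Pa²b/L² = -17·(15/2)²·(5/2)/10² = -765/32 kN·m
Load 3 — applied couple M₀=17 kN·m at a=5/2 m (b=L-a=15/2):
  R_A = 6M₀ab/L³ = 6·17·(5/2)·(15/2)/10³ = 153/80 kN
  M_A = M₀b(2a-b)/L² = 17·(15/2)·(2·(5/2)-(15/2))/10² = -51/16 kN·m
  R_B = -6M₀ab/L³ = -6·17·(5/2)·(15/2)/10³ = -153/80 kN
  M_B = M₀a(2b-a)/L² = 17·(5/2)·(2·(15/2)-(5/2))/10² = 85/16 kN·m
Load 4 — applied couple M₀=18 kN·m at a=5 m (b=L-a=5):
  R_A = 6M₀ab/L³ = 6·18·5·5/10³ = 27/10 kN
  M_A = M₀b(2a-b)/L² = 18·5·(2·5-5)/10² = 9/2 kN·m
  R_B = -6M₀ab/L³ = -6·18·5·5/10³ = -27/10 kN
  M_B = M₀a(2b-a)/L² = 18·5·(2·5-5)/10² = 9/2 kN·m
Superposition: R_A = 37139/4000 kN, M_A = 8769/800 kN·m, R_B = 30861/4000 kN, M_B = -7691/800 kN·m

R_A = 37139/4000 kN, M_A = 8769/800 kN·m, R_B = 30861/4000 kN, M_B = -7691/800 kN·m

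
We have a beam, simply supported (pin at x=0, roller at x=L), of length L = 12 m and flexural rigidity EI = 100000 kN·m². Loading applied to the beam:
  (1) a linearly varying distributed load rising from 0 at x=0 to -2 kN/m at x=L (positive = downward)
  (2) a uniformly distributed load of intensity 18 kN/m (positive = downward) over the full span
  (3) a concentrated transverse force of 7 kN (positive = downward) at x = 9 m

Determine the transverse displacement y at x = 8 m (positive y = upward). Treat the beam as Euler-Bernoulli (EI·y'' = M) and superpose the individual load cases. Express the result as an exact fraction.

y(8) = -37331/900000 m

Load 1 — triangular load w₀=-2 kN/m (0→w₀ over full span):
  y_1 = -w₀x(7L⁴-10L²x²+3x⁴)/(360LEI) = -(-2)·8·(7·12⁴-10·12²·8²+3·8⁴)/(360·12·100000) = 68/28125 m
Load 2 — uniform load w=18 kN/m over full span:
  y_2 = -wx(L³-2Lx²+x³)/(24EI) = -18·8·(12³-2·12·8²+8³)/(24·100000) = -132/3125 m
Load 3 — point force P=7 kN at a=9 m (b=L-a=3):
  y_3 = -Pbx(L²-b²-x²)/(6LEI)  [x≤a] = -7·3·8·(12²-3²-8²)/(6·12·100000) = -497/300000 m
Superposition: y = Σ y_i = -37331/900000 m ≈ -0.041479 m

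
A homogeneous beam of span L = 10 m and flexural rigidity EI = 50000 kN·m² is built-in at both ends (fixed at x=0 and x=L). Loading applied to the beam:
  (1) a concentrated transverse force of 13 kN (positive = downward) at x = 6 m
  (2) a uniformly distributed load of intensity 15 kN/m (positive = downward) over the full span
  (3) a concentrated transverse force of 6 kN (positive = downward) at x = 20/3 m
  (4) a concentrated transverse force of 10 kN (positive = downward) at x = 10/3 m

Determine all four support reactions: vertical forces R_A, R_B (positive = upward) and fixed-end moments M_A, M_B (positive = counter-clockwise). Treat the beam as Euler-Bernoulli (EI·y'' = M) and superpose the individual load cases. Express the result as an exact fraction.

R_A = 298819/3375 kN, M_A = 105799/675 kN·m, R_B = 305306/3375 kN, M_B = -108011/675 kN·m

Load 1 — point force P=13 kN at a=6 m (b=L-a=4):
  R_A = Pb²(3a+b)/L³ = 13·4²·(3·6+4)/10³ = 572/125 kN
  M_A = Pab²/L² = 13·6·4²/10² = 312/25 kN·m
  R_B = Pa²(a+3b)/L³ = 13·6²·(6+3·4)/10³ = 1053/125 kN
  M_B = -Pa²b/L² = -13·6²·4/10² = -468/25 kN·m
Load 2 — uniform load w=15 kN/m over full span:
  R_A = wL/2 = 15·10/2 = 75 kN
  M_A = wL²/12 = 15·10²/12 = 125 kN·m
  R_B = wL/2 = 15·10/2 = 75 kN
  M_B = -wL²/12 = -15·10²/12 = -125 kN·m
Load 3 — point force P=6 kN at a=20/3 m (b=L-a=10/3):
  R_A = Pb²(3a+b)/L³ = 6·(10/3)²·(3·(20/3)+(10/3))/10³ = 14/9 kN
  M_A = Pab²/L² = 6·(20/3)·(10/3)²/10² = 40/9 kN·m
  R_B = Pa²(a+3b)/L³ = 6·(20/3)²·((20/3)+3·(10/3))/10³ = 40/9 kN
  M_B = -Pa²b/L² = -6·(20/3)²·(10/3)/10² = -80/9 kN·m
Load 4 — point force P=10 kN at a=10/3 m (b=L-a=20/3):
  R_A = Pb²(3a+b)/L³ = 10·(20/3)²·(3·(10/3)+(20/3))/10³ = 200/27 kN
  M_A = Pab²/L² = 10·(10/3)·(20/3)²/10² = 400/27 kN·m
  R_B = Pa²(a+3b)/L³ = 10·(10/3)²·((10/3)+3·(20/3))/10³ = 70/27 kN
  M_B = -Pa²b/L² = -10·(10/3)²·(20/3)/10² = -200/27 kN·m
Superposition: R_A = 298819/3375 kN, M_A = 105799/675 kN·m, R_B = 305306/3375 kN, M_B = -108011/675 kN·m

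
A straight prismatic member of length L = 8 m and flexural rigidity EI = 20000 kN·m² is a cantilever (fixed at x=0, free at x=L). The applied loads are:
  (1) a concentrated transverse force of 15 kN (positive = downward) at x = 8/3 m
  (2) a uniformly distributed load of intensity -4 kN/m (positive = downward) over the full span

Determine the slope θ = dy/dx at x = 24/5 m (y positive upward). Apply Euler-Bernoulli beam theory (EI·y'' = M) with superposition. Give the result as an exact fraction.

θ(24/5) = 3119/234375 rad

Load 1 — point force P=15 kN at a=8/3 m (b=L-a=16/3):
  θ_1 = -Pa²/(2EI)  [x>a] = -15·(8/3)²/(2·20000) = -1/375 rad
Load 2 — uniform load w=-4 kN/m over full span:
  θ_2 = -wx(x²-3Lx+3L²)/(6EI) = -(-4)·(24/5)·((24/5)²-3·8·(24/5)+3·8²)/(6·20000) = 1248/78125 rad
Superposition: θ = Σ θ_i = 3119/234375 rad ≈ 0.013308 rad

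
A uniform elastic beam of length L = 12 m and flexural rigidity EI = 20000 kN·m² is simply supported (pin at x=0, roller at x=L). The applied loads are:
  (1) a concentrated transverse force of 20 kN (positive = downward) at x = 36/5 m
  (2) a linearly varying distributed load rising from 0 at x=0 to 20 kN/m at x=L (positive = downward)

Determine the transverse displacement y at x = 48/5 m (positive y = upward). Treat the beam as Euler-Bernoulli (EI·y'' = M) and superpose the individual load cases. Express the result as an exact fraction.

Load 1 — point force P=20 kN at a=36/5 m (b=L-a=24/5):
  y_1 = -Pa(L-x)(2Lx-a²-x²)/(6LEI)  [x>a] = -20·(36/5)·(12-(48/5))·(2·12·(48/5)-(36/5)²-(48/5)²)/(6·12·20000) = -324/15625 m
Load 2 — triangular load w₀=20 kN/m (0→w₀ over full span):
  y_2 = -w₀x(7L⁴-10L²x²+3x⁴)/(360LEI) = -20·(48/5)·(7·12⁴-10·12²·(48/5)²+3·(48/5)⁴)/(360·12·20000) = -164592/1953125 m
Superposition: y = Σ y_i = -205092/1953125 m ≈ -0.105007 m

y(48/5) = -205092/1953125 m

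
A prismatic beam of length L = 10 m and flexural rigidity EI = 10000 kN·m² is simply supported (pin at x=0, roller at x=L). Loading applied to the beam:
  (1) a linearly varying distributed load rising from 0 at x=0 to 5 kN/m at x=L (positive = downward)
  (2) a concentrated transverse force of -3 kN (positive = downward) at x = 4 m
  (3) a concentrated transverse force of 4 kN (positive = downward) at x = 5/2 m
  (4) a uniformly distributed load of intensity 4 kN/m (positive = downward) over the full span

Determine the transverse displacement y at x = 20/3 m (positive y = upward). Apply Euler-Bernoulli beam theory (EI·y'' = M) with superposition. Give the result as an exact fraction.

Load 1 — triangular load w₀=5 kN/m (0→w₀ over full span):
  y_1 = -w₀x(7L⁴-10L²x²+3x⁴)/(360LEI) = -5·(20/3)·(7·10⁴-10·10²·(20/3)²+3·(20/3)⁴)/(360·10·10000) = -85/2916 m
Load 2 — point force P=-3 kN at a=4 m (b=L-a=6):
  y_2 = -Pa(L-x)(2Lx-a²-x²)/(6LEI)  [x>a] = -(-3)·4·(10-(20/3))·(2·10·(20/3)-4²-(20/3)²)/(6·10·10000) = 82/16875 m
Load 3 — point force P=4 kN at a=5/2 m (b=L-a=15/2):
  y_3 = -Pa(L-x)(2Lx-a²-x²)/(6LEI)  [x>a] = -4·(5/2)·(10-(20/3))·(2·10·(20/3)-(5/2)²-(20/3)²)/(6·10·10000) = -119/25920 m
Load 4 — uniform load w=4 kN/m over full span:
  y_4 = -wx(L³-2Lx²+x³)/(24EI) = -4·(20/3)·(10³-2·10·(20/3)²+(20/3)³)/(24·10000) = -11/243 m
Superposition: y = Σ y_i = -2162179/29160000 m ≈ -0.074149 m

y(20/3) = -2162179/29160000 m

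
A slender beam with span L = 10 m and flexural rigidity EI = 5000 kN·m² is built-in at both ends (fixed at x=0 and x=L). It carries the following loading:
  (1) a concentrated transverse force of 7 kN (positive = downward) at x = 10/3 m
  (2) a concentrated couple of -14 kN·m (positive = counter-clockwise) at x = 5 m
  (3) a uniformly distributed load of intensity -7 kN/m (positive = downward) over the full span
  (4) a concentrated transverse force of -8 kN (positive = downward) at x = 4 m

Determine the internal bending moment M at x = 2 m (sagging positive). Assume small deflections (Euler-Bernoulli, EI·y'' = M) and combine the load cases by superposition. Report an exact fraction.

Load 1 — point force P=7 kN at a=10/3 m (b=L-a=20/3):
  M_1 = Pb²(3a+b)x/L³ - Pab²/L²  [x≤a] = 7·(20/3)²·(3·(10/3)+(20/3))·2/10³ - 7·(10/3)·(20/3)²/10² = 0 kN·m
Load 2 — applied couple M₀=-14 kN·m at a=5 m (b=L-a=5):
  M_2 = R_Ax - M_A  [x≤a] with R_A=-21/10, M_A=-7/2 = (-21/10)·2 - (-7/2) = -7/10 kN·m
Load 3 — uniform load w=-7 kN/m over full span:
  M_3 = wLx/2 - wL²/12 - wx²/2 = (-7)·10·2/2 - (-7)·10²/12 - (-7)·2²/2 = 7/3 kN·m
Load 4 — point force P=-8 kN at a=4 m (b=L-a=6):
  M_4 = Pb²(3a+b)x/L³ - Pab²/L²  [x≤a] = (-8)·6²·(3·4+6)·2/10³ - (-8)·4·6²/10² = 144/125 kN·m
Superposition: M = Σ M_i = 2089/750 kN·m ≈ 2.785333 kN·m

M(2) = 2089/750 kN·m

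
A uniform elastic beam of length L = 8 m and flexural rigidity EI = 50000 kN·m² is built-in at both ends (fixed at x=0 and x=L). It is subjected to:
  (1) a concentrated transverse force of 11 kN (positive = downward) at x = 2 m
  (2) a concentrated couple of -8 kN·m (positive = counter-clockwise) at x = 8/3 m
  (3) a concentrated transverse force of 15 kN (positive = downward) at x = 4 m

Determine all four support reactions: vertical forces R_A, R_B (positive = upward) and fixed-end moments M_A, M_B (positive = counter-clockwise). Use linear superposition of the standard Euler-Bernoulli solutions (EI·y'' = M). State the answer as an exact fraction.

Load 1 — point force P=11 kN at a=2 m (b=L-a=6):
  R_A = Pb²(3a+b)/L³ = 11·6²·(3·2+6)/8³ = 297/32 kN
  M_A = Pab²/L² = 11·2·6²/8² = 99/8 kN·m
  R_B = Pa²(a+3b)/L³ = 11·2²·(2+3·6)/8³ = 55/32 kN
  M_B = -Pa²b/L² = -11·2²·6/8² = -33/8 kN·m
Load 2 — applied couple M₀=-8 kN·m at a=8/3 m (b=L-a=16/3):
  R_A = 6M₀ab/L³ = 6·(-8)·(8/3)·(16/3)/8³ = -4/3 kN
  M_A = M₀b(2a-b)/L² = (-8)·(16/3)·(2·(8/3)-(16/3))/8² = 0 kN·m
  R_B = -6M₀ab/L³ = -6·(-8)·(8/3)·(16/3)/8³ = 4/3 kN
  M_B = M₀a(2b-a)/L² = (-8)·(8/3)·(2·(16/3)-(8/3))/8² = -8/3 kN·m
Load 3 — point force P=15 kN at a=4 m (b=L-a=4):
  R_A = Pb²(3a+b)/L³ = 15·4²·(3·4+4)/8³ = 15/2 kN
  M_A = Pab²/L² = 15·4·4²/8² = 15 kN·m
  R_B = Pa²(a+3b)/L³ = 15·4²·(4+3·4)/8³ = 15/2 kN
  M_B = -Pa²b/L² = -15·4²·4/8² = -15 kN·m
Superposition: R_A = 1483/96 kN, M_A = 219/8 kN·m, R_B = 1013/96 kN, M_B = -523/24 kN·m

R_A = 1483/96 kN, M_A = 219/8 kN·m, R_B = 1013/96 kN, M_B = -523/24 kN·m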